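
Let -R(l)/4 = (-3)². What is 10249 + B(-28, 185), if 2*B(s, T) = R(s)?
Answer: 10231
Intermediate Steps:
R(l) = -36 (R(l) = -4*(-3)² = -4*9 = -36)
B(s, T) = -18 (B(s, T) = (½)*(-36) = -18)
10249 + B(-28, 185) = 10249 - 18 = 10231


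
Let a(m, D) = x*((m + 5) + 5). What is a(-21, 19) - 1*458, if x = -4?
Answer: -414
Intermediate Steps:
a(m, D) = -40 - 4*m (a(m, D) = -4*((m + 5) + 5) = -4*((5 + m) + 5) = -4*(10 + m) = -40 - 4*m)
a(-21, 19) - 1*458 = (-40 - 4*(-21)) - 1*458 = (-40 + 84) - 458 = 44 - 458 = -414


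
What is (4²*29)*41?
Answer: 19024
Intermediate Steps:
(4²*29)*41 = (16*29)*41 = 464*41 = 19024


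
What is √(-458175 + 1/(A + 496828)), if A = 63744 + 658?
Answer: I*√144315555052396270/561230 ≈ 676.89*I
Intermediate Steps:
A = 64402
√(-458175 + 1/(A + 496828)) = √(-458175 + 1/(64402 + 496828)) = √(-458175 + 1/561230) = √(-257141555249/561230) = I*√144315555052396270/561230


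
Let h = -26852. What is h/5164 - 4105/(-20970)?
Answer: -27094411/5414454 ≈ -5.0041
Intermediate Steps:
h/5164 - 4105/(-20970) = -26852/5164 - 4105/(-20970) = -26852*1/5164 - 4105*(-1/20970) = -6713/1291 + 821/4194 = -27094411/5414454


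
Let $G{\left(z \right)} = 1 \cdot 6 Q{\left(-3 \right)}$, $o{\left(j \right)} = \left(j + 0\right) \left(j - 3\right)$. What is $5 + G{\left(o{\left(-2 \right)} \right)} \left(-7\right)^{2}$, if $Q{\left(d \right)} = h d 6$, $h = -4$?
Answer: $21173$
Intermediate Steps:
$Q{\left(d \right)} = - 24 d$ ($Q{\left(d \right)} = - 4 d 6 = - 24 d$)
$o{\left(j \right)} = j \left(-3 + j\right)$
$G{\left(z \right)} = 432$ ($G{\left(z \right)} = 1 \cdot 6 \left(\left(-24\right) \left(-3\right)\right) = 6 \cdot 72 = 432$)
$5 + G{\left(o{\left(-2 \right)} \right)} \left(-7\right)^{2} = 5 + 432 \left(-7\right)^{2} = 5 + 432 \cdot 49 = 5 + 21168 = 21173$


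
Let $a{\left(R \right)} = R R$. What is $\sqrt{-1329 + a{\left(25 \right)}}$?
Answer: $8 i \sqrt{11} \approx 26.533 i$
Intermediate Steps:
$a{\left(R \right)} = R^{2}$
$\sqrt{-1329 + a{\left(25 \right)}} = \sqrt{-1329 + 25^{2}} = \sqrt{-1329 + 625} = \sqrt{-704} = 8 i \sqrt{11}$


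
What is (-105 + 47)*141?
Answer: -8178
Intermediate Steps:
(-105 + 47)*141 = -58*141 = -8178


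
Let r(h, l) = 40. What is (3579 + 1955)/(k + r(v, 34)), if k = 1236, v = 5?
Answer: 2767/638 ≈ 4.3370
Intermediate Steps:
(3579 + 1955)/(k + r(v, 34)) = (3579 + 1955)/(1236 + 40) = 5534/1276 = 5534*(1/1276) = 2767/638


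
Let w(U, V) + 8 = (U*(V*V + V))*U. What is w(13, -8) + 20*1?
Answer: 9476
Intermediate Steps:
w(U, V) = -8 + U²*(V + V²) (w(U, V) = -8 + (U*(V*V + V))*U = -8 + (U*(V² + V))*U = -8 + (U*(V + V²))*U = -8 + U²*(V + V²))
w(13, -8) + 20*1 = (-8 - 8*13² + 13²*(-8)²) + 20*1 = (-8 - 8*169 + 169*64) + 20 = (-8 - 1352 + 10816) + 20 = 9456 + 20 = 9476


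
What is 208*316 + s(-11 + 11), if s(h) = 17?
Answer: 65745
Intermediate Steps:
208*316 + s(-11 + 11) = 208*316 + 17 = 65728 + 17 = 65745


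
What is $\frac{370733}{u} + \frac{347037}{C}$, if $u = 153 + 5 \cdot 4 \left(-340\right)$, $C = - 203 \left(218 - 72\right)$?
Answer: $- \frac{13294539593}{197003786} \approx -67.484$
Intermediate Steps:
$C = -29638$ ($C = \left(-203\right) 146 = -29638$)
$u = -6647$ ($u = 153 + 20 \left(-340\right) = 153 - 6800 = -6647$)
$\frac{370733}{u} + \frac{347037}{C} = \frac{370733}{-6647} + \frac{347037}{-29638} = 370733 \left(- \frac{1}{6647}\right) + 347037 \left(- \frac{1}{29638}\right) = - \frac{370733}{6647} - \frac{347037}{29638} = - \frac{13294539593}{197003786}$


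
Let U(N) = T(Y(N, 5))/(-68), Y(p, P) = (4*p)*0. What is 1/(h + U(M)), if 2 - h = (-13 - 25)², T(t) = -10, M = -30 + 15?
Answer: -34/49023 ≈ -0.00069355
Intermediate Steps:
Y(p, P) = 0
M = -15
h = -1442 (h = 2 - (-13 - 25)² = 2 - 1*(-38)² = 2 - 1*1444 = 2 - 1444 = -1442)
U(N) = 5/34 (U(N) = -10/(-68) = -10*(-1/68) = 5/34)
1/(h + U(M)) = 1/(-1442 + 5/34) = 1/(-49023/34) = -34/49023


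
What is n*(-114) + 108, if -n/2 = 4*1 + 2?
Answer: 1476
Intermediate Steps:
n = -12 (n = -2*(4*1 + 2) = -2*(4 + 2) = -2*6 = -12)
n*(-114) + 108 = -12*(-114) + 108 = 1368 + 108 = 1476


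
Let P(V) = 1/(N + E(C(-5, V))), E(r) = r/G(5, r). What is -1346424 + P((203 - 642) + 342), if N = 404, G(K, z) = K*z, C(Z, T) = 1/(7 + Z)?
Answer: -2721122899/2021 ≈ -1.3464e+6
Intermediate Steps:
E(r) = ⅕ (E(r) = r/((5*r)) = r*(1/(5*r)) = ⅕)
P(V) = 5/2021 (P(V) = 1/(404 + ⅕) = 1/(2021/5) = 5/2021)
-1346424 + P((203 - 642) + 342) = -1346424 + 5/2021 = -2721122899/2021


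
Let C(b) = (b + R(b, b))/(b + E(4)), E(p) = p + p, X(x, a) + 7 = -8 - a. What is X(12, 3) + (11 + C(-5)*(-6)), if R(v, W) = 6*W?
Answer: 63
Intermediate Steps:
X(x, a) = -15 - a (X(x, a) = -7 + (-8 - a) = -15 - a)
E(p) = 2*p
C(b) = 7*b/(8 + b) (C(b) = (b + 6*b)/(b + 2*4) = (7*b)/(b + 8) = (7*b)/(8 + b) = 7*b/(8 + b))
X(12, 3) + (11 + C(-5)*(-6)) = (-15 - 1*3) + (11 + (7*(-5)/(8 - 5))*(-6)) = (-15 - 3) + (11 + (7*(-5)/3)*(-6)) = -18 + (11 + (7*(-5)*(⅓))*(-6)) = -18 + (11 - 35/3*(-6)) = -18 + (11 + 70) = -18 + 81 = 63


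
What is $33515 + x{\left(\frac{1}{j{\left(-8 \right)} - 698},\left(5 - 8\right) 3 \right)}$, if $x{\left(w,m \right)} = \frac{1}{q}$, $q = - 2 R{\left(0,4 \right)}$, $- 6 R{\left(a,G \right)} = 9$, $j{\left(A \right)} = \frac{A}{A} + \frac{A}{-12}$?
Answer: $\frac{100546}{3} \approx 33515.0$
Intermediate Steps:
$j{\left(A \right)} = 1 - \frac{A}{12}$ ($j{\left(A \right)} = 1 + A \left(- \frac{1}{12}\right) = 1 - \frac{A}{12}$)
$R{\left(a,G \right)} = - \frac{3}{2}$ ($R{\left(a,G \right)} = \left(- \frac{1}{6}\right) 9 = - \frac{3}{2}$)
$q = 3$ ($q = \left(-2\right) \left(- \frac{3}{2}\right) = 3$)
$x{\left(w,m \right)} = \frac{1}{3}$
$33515 + x{\left(\frac{1}{j{\left(-8 \right)} - 698},\left(5 - 8\right) 3 \right)} = 33515 + \frac{1}{3} = \frac{100546}{3}$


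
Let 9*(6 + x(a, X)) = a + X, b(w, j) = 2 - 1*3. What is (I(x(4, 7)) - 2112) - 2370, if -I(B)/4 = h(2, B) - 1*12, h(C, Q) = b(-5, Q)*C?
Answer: -4426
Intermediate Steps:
b(w, j) = -1 (b(w, j) = 2 - 3 = -1)
h(C, Q) = -C
x(a, X) = -6 + X/9 + a/9 (x(a, X) = -6 + (a + X)/9 = -6 + (X + a)/9 = -6 + (X/9 + a/9) = -6 + X/9 + a/9)
I(B) = 56 (I(B) = -4*(-1*2 - 1*12) = -4*(-2 - 12) = -4*(-14) = 56)
(I(x(4, 7)) - 2112) - 2370 = (56 - 2112) - 2370 = -2056 - 2370 = -4426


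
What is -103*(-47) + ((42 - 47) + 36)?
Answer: 4872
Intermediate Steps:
-103*(-47) + ((42 - 47) + 36) = 4841 + (-5 + 36) = 4841 + 31 = 4872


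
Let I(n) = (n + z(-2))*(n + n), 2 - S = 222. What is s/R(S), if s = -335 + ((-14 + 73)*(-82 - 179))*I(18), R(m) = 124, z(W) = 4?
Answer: -12196343/124 ≈ -98358.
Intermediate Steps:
S = -220 (S = 2 - 1*222 = 2 - 222 = -220)
I(n) = 2*n*(4 + n) (I(n) = (n + 4)*(n + n) = (4 + n)*(2*n) = 2*n*(4 + n))
s = -12196343 (s = -335 + ((-14 + 73)*(-82 - 179))*(2*18*(4 + 18)) = -335 + (59*(-261))*(2*18*22) = -335 - 15399*792 = -335 - 12196008 = -12196343)
s/R(S) = -12196343/124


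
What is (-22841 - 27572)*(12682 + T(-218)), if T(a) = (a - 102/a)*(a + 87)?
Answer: -226277691827/109 ≈ -2.0759e+9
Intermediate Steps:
T(a) = (87 + a)*(a - 102/a) (T(a) = (a - 102/a)*(87 + a) = (87 + a)*(a - 102/a))
(-22841 - 27572)*(12682 + T(-218)) = (-22841 - 27572)*(12682 + (-102 + (-218)² - 8874/(-218) + 87*(-218))) = -50413*(12682 + (-102 + 47524 - 8874*(-1/218) - 18966)) = -50413*(12682 + (-102 + 47524 + 4437/109 - 18966)) = -50413*(12682 + 3106141/109) = -50413*4488479/109 = -226277691827/109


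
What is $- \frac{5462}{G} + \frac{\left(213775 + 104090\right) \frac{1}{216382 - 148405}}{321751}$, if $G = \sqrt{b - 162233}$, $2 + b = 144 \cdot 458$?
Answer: $\frac{105955}{7290555909} + \frac{5462 i \sqrt{96283}}{96283} \approx 1.4533 \cdot 10^{-5} + 17.603 i$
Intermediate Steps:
$b = 65950$ ($b = -2 + 144 \cdot 458 = -2 + 65952 = 65950$)
$G = i \sqrt{96283}$ ($G = \sqrt{65950 - 162233} = \sqrt{-96283} = i \sqrt{96283} \approx 310.29 i$)
$- \frac{5462}{G} + \frac{\left(213775 + 104090\right) \frac{1}{216382 - 148405}}{321751} = - \frac{5462}{i \sqrt{96283}} + \frac{\left(213775 + 104090\right) \frac{1}{216382 - 148405}}{321751} = - 5462 \left(- \frac{i \sqrt{96283}}{96283}\right) + \frac{317865}{67977} \cdot \frac{1}{321751} = \frac{5462 i \sqrt{96283}}{96283} + 317865 \cdot \frac{1}{67977} \cdot \frac{1}{321751} = \frac{5462 i \sqrt{96283}}{96283} + \frac{105955}{22659} \cdot \frac{1}{321751} = \frac{5462 i \sqrt{96283}}{96283} + \frac{105955}{7290555909} = \frac{105955}{7290555909} + \frac{5462 i \sqrt{96283}}{96283}$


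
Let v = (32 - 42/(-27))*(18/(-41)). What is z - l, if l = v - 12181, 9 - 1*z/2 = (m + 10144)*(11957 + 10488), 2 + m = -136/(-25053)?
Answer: -467633255418941/1027173 ≈ -4.5526e+8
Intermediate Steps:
m = -49970/25053 (m = -2 - 136/(-25053) = -2 - 136*(-1/25053) = -2 + 136/25053 = -49970/25053 ≈ -1.9946)
v = -604/41 (v = (32 - 42*(-1/27))*(18*(-1/41)) = (32 + 14/9)*(-18/41) = (302/9)*(-18/41) = -604/41 ≈ -14.732)
z = -11405994696226/25053 (z = 18 - 2*(-49970/25053 + 10144)*(11957 + 10488) = 18 - 508175324*22445/25053 = 18 - 2*5702997573590/25053 = 18 - 11405995147180/25053 = -11405994696226/25053 ≈ -4.5527e+8)
l = -500025/41 (l = -604/41 - 12181 = -500025/41 ≈ -12196.)
z - l = -11405994696226/25053 - 1*(-500025/41) = -11405994696226/25053 + 500025/41 = -467633255418941/1027173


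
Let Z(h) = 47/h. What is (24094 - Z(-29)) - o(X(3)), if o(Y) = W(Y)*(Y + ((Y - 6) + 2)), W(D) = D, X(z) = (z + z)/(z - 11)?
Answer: 5589227/232 ≈ 24092.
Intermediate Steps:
X(z) = 2*z/(-11 + z) (X(z) = (2*z)/(-11 + z) = 2*z/(-11 + z))
o(Y) = Y*(-4 + 2*Y) (o(Y) = Y*(Y + ((Y - 6) + 2)) = Y*(Y + ((-6 + Y) + 2)) = Y*(Y + (-4 + Y)) = Y*(-4 + 2*Y))
(24094 - Z(-29)) - o(X(3)) = (24094 - 47/(-29)) - 2*2*3/(-11 + 3)*(-2 + 2*3/(-11 + 3)) = (24094 - 47*(-1)/29) - 2*2*3/(-8)*(-2 + 2*3/(-8)) = (24094 - 1*(-47/29)) - 2*2*3*(-⅛)*(-2 + 2*3*(-⅛)) = (24094 + 47/29) - 2*(-3)*(-2 - ¾)/4 = 698773/29 - 2*(-3)*(-11)/(4*4) = 698773/29 - 1*33/8 = 698773/29 - 33/8 = 5589227/232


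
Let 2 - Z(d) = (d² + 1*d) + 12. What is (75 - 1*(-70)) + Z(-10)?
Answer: 45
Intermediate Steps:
Z(d) = -10 - d - d² (Z(d) = 2 - ((d² + 1*d) + 12) = 2 - ((d² + d) + 12) = 2 - ((d + d²) + 12) = 2 - (12 + d + d²) = 2 + (-12 - d - d²) = -10 - d - d²)
(75 - 1*(-70)) + Z(-10) = (75 - 1*(-70)) + (-10 - 1*(-10) - 1*(-10)²) = (75 + 70) + (-10 + 10 - 1*100) = 145 + (-10 + 10 - 100) = 145 - 100 = 45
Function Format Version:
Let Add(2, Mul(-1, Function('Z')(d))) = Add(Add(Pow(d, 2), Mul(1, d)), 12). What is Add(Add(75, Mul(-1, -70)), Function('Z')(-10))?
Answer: 45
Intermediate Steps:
Function('Z')(d) = Add(-10, Mul(-1, d), Mul(-1, Pow(d, 2))) (Function('Z')(d) = Add(2, Mul(-1, Add(Add(Pow(d, 2), Mul(1, d)), 12))) = Add(2, Mul(-1, Add(Add(Pow(d, 2), d), 12))) = Add(2, Mul(-1, Add(Add(d, Pow(d, 2)), 12))) = Add(2, Mul(-1, Add(12, d, Pow(d, 2)))) = Add(2, Add(-12, Mul(-1, d), Mul(-1, Pow(d, 2)))) = Add(-10, Mul(-1, d), Mul(-1, Pow(d, 2))))
Add(Add(75, Mul(-1, -70)), Function('Z')(-10)) = Add(Add(75, Mul(-1, -70)), Add(-10, Mul(-1, -10), Mul(-1, Pow(-10, 2)))) = Add(Add(75, 70), Add(-10, 10, Mul(-1, 100))) = Add(145, Add(-10, 10, -100)) = Add(145, -100) = 45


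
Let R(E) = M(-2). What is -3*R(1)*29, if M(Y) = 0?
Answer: 0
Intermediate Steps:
R(E) = 0
-3*R(1)*29 = -3*0*29 = 0*29 = 0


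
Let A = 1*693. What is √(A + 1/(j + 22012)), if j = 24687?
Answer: 2*√377823022798/46699 ≈ 26.325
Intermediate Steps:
A = 693
√(A + 1/(j + 22012)) = √(693 + 1/(24687 + 22012)) = √(693 + 1/46699) = √(32362408/46699) = 2*√377823022798/46699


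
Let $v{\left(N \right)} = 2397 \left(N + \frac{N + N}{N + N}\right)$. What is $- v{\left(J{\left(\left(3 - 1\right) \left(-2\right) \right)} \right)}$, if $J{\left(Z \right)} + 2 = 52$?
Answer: $-122247$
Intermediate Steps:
$J{\left(Z \right)} = 50$ ($J{\left(Z \right)} = -2 + 52 = 50$)
$v{\left(N \right)} = 2397 + 2397 N$ ($v{\left(N \right)} = 2397 \left(N + \frac{2 N}{2 N}\right) = 2397 \left(N + 2 N \frac{1}{2 N}\right) = 2397 \left(N + 1\right) = 2397 \left(1 + N\right) = 2397 + 2397 N$)
$- v{\left(J{\left(\left(3 - 1\right) \left(-2\right) \right)} \right)} = - (2397 + 2397 \cdot 50) = - (2397 + 119850) = \left(-1\right) 122247 = -122247$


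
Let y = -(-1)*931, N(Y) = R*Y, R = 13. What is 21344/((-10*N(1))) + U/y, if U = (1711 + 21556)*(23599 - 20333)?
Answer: 4929415798/60515 ≈ 81458.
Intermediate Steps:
N(Y) = 13*Y
y = 931 (y = -1*(-931) = 931)
U = 75990022 (U = 23267*3266 = 75990022)
21344/((-10*N(1))) + U/y = 21344/((-130)) + 75990022/931 = 21344/((-10*13)) + 75990022*(1/931) = 21344/(-130) + 75990022/931 = 21344*(-1/130) + 75990022/931 = -10672/65 + 75990022/931 = 4929415798/60515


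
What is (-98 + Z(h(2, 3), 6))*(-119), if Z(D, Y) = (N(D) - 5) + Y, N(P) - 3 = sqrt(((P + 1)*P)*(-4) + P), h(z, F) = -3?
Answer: 11186 - 357*I*sqrt(3) ≈ 11186.0 - 618.34*I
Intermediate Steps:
N(P) = 3 + sqrt(P - 4*P*(1 + P)) (N(P) = 3 + sqrt(((P + 1)*P)*(-4) + P) = 3 + sqrt(((1 + P)*P)*(-4) + P) = 3 + sqrt((P*(1 + P))*(-4) + P) = 3 + sqrt(-4*P*(1 + P) + P) = 3 + sqrt(P - 4*P*(1 + P)))
Z(D, Y) = -2 + Y + sqrt(-D*(3 + 4*D)) (Z(D, Y) = ((3 + sqrt(-D*(3 + 4*D))) - 5) + Y = (-2 + sqrt(-D*(3 + 4*D))) + Y = -2 + Y + sqrt(-D*(3 + 4*D)))
(-98 + Z(h(2, 3), 6))*(-119) = (-98 + (-2 + 6 + sqrt(-1*(-3)*(3 + 4*(-3)))))*(-119) = (-98 + (-2 + 6 + sqrt(-1*(-3)*(3 - 12))))*(-119) = (-98 + (-2 + 6 + sqrt(-1*(-3)*(-9))))*(-119) = (-98 + (-2 + 6 + sqrt(-27)))*(-119) = (-98 + (-2 + 6 + 3*I*sqrt(3)))*(-119) = (-98 + (4 + 3*I*sqrt(3)))*(-119) = (-94 + 3*I*sqrt(3))*(-119) = 11186 - 357*I*sqrt(3)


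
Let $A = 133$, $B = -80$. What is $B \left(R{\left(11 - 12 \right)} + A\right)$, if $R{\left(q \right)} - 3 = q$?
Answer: $-10800$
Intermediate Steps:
$R{\left(q \right)} = 3 + q$
$B \left(R{\left(11 - 12 \right)} + A\right) = - 80 \left(\left(3 + \left(11 - 12\right)\right) + 133\right) = - 80 \left(\left(3 - 1\right) + 133\right) = - 80 \left(2 + 133\right) = \left(-80\right) 135 = -10800$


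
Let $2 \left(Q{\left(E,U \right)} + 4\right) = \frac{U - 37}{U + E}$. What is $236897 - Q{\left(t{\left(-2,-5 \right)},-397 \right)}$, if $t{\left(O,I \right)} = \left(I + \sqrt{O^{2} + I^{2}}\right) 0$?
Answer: $\frac{94049480}{397} \approx 2.369 \cdot 10^{5}$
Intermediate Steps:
$t{\left(O,I \right)} = 0$ ($t{\left(O,I \right)} = \left(I + \sqrt{I^{2} + O^{2}}\right) 0 = 0$)
$Q{\left(E,U \right)} = -4 + \frac{-37 + U}{2 \left(E + U\right)}$ ($Q{\left(E,U \right)} = -4 + \frac{\left(U - 37\right) \frac{1}{U + E}}{2} = -4 + \frac{\left(-37 + U\right) \frac{1}{E + U}}{2} = -4 + \frac{\frac{1}{E + U} \left(-37 + U\right)}{2} = -4 + \frac{-37 + U}{2 \left(E + U\right)}$)
$236897 - Q{\left(t{\left(-2,-5 \right)},-397 \right)} = 236897 - \frac{-37 - 0 - -2779}{2 \left(0 - 397\right)} = 236897 - \frac{-37 + 0 + 2779}{2 \left(-397\right)} = 236897 - \frac{1}{2} \left(- \frac{1}{397}\right) 2742 = 236897 - - \frac{1371}{397} = 236897 + \frac{1371}{397} = \frac{94049480}{397}$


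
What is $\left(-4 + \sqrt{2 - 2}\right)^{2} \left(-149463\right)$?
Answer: $-2391408$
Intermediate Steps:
$\left(-4 + \sqrt{2 - 2}\right)^{2} \left(-149463\right) = \left(-4 + \sqrt{0}\right)^{2} \left(-149463\right) = \left(-4 + 0\right)^{2} \left(-149463\right) = \left(-4\right)^{2} \left(-149463\right) = 16 \left(-149463\right) = -2391408$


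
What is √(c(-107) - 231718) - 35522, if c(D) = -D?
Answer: -35522 + I*√231611 ≈ -35522.0 + 481.26*I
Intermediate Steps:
√(c(-107) - 231718) - 35522 = √(-1*(-107) - 231718) - 35522 = √(107 - 231718) - 35522 = √(-231611) - 35522 = I*√231611 - 35522 = -35522 + I*√231611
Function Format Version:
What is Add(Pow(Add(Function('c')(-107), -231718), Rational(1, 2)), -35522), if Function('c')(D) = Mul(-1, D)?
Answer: Add(-35522, Mul(I, Pow(231611, Rational(1, 2)))) ≈ Add(-35522., Mul(481.26, I))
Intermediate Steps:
Add(Pow(Add(Function('c')(-107), -231718), Rational(1, 2)), -35522) = Add(Pow(Add(Mul(-1, -107), -231718), Rational(1, 2)), -35522) = Add(Pow(Add(107, -231718), Rational(1, 2)), -35522) = Add(Pow(-231611, Rational(1, 2)), -35522) = Add(Mul(I, Pow(231611, Rational(1, 2))), -35522) = Add(-35522, Mul(I, Pow(231611, Rational(1, 2))))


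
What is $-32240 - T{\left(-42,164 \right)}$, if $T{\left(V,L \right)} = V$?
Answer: $-32198$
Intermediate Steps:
$-32240 - T{\left(-42,164 \right)} = -32240 - -42 = -32240 + 42 = -32198$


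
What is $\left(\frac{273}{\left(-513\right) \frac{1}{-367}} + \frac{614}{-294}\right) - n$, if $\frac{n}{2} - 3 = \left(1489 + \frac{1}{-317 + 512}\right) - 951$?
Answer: $- \frac{484068646}{544635} \approx -888.79$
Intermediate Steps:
$n = \frac{210992}{195}$ ($n = 6 + 2 \left(\left(1489 + \frac{1}{-317 + 512}\right) - 951\right) = 6 + 2 \left(\left(1489 + \frac{1}{195}\right) - 951\right) = 6 + 2 \left(\frac{290356}{195} - 951\right) = 6 + 2 \cdot \frac{104911}{195} = 6 + \frac{209822}{195} = \frac{210992}{195} \approx 1082.0$)
$\left(\frac{273}{\left(-513\right) \frac{1}{-367}} + \frac{614}{-294}\right) - n = \left(\frac{273}{\left(-513\right) \frac{1}{-367}} + \frac{614}{-294}\right) - \frac{210992}{195} = \left(\frac{273}{\left(-513\right) \left(- \frac{1}{367}\right)} + 614 \left(- \frac{1}{294}\right)\right) - \frac{210992}{195} = \left(\frac{273}{\frac{513}{367}} - \frac{307}{147}\right) - \frac{210992}{195} = \left(273 \cdot \frac{367}{513} - \frac{307}{147}\right) - \frac{210992}{195} = \left(\frac{33397}{171} - \frac{307}{147}\right) - \frac{210992}{195} = \frac{1618954}{8379} - \frac{210992}{195} = - \frac{484068646}{544635}$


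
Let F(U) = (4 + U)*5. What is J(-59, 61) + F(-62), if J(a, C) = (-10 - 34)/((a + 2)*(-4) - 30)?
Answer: -2612/9 ≈ -290.22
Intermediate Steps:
F(U) = 20 + 5*U
J(a, C) = -44/(-38 - 4*a) (J(a, C) = -44/((2 + a)*(-4) - 30) = -44/((-8 - 4*a) - 30) = -44/(-38 - 4*a))
J(-59, 61) + F(-62) = 22/(19 + 2*(-59)) + (20 + 5*(-62)) = 22/(19 - 118) + (20 - 310) = 22/(-99) - 290 = 22*(-1/99) - 290 = -2/9 - 290 = -2612/9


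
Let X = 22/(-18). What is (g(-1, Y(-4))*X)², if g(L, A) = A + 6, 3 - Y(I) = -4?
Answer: 20449/81 ≈ 252.46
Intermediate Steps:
Y(I) = 7 (Y(I) = 3 - 1*(-4) = 3 + 4 = 7)
g(L, A) = 6 + A
X = -11/9 (X = 22*(-1/18) = -11/9 ≈ -1.2222)
(g(-1, Y(-4))*X)² = ((6 + 7)*(-11/9))² = (13*(-11/9))² = (-143/9)² = 20449/81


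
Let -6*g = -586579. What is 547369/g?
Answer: 3284214/586579 ≈ 5.5989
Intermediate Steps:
g = 586579/6 (g = -1/6*(-586579) = 586579/6 ≈ 97763.)
547369/g = 547369/(586579/6) = 547369*(6/586579) = 3284214/586579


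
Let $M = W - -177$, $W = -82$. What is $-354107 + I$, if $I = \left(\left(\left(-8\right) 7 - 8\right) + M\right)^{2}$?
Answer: $-353146$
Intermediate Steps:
$M = 95$ ($M = -82 - -177 = -82 + 177 = 95$)
$I = 961$ ($I = \left(\left(\left(-8\right) 7 - 8\right) + 95\right)^{2} = \left(\left(-56 - 8\right) + 95\right)^{2} = \left(-64 + 95\right)^{2} = 31^{2} = 961$)
$-354107 + I = -354107 + 961 = -353146$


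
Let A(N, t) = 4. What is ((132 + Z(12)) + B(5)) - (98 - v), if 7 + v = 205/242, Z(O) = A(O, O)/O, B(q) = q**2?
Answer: 38609/726 ≈ 53.180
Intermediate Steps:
Z(O) = 4/O
v = -1489/242 (v = -7 + 205/242 = -1489/242 ≈ -6.1529)
((132 + Z(12)) + B(5)) - (98 - v) = ((132 + 4/12) + 5**2) - (98 - 1*(-1489/242)) = ((132 + 4*(1/12)) + 25) - (98 + 1489/242) = ((132 + 1/3) + 25) - 1*25205/242 = (397/3 + 25) - 25205/242 = 472/3 - 25205/242 = 38609/726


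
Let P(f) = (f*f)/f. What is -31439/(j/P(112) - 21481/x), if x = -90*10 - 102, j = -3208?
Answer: 110256573/25267 ≈ 4363.7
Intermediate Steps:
P(f) = f (P(f) = f²/f = f)
x = -1002 (x = -900 - 102 = -1002)
-31439/(j/P(112) - 21481/x) = -31439/(-3208/112 - 21481/(-1002)) = -31439/(-3208*1/112 - 21481*(-1/1002)) = -31439/(-401/14 + 21481/1002) = -31439/(-25267/3507) = -31439*(-3507/25267) = 110256573/25267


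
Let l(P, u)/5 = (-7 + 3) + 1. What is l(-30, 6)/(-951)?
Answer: 5/317 ≈ 0.015773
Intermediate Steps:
l(P, u) = -15 (l(P, u) = 5*((-7 + 3) + 1) = 5*(-4 + 1) = 5*(-3) = -15)
l(-30, 6)/(-951) = -15/(-951) = -15*(-1/951) = 5/317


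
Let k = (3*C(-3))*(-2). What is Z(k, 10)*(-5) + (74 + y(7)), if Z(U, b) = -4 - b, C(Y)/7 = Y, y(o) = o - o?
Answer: 144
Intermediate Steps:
y(o) = 0
C(Y) = 7*Y
k = 126 (k = (3*(7*(-3)))*(-2) = (3*(-21))*(-2) = -63*(-2) = 126)
Z(k, 10)*(-5) + (74 + y(7)) = (-4 - 1*10)*(-5) + (74 + 0) = (-4 - 10)*(-5) + 74 = -14*(-5) + 74 = 70 + 74 = 144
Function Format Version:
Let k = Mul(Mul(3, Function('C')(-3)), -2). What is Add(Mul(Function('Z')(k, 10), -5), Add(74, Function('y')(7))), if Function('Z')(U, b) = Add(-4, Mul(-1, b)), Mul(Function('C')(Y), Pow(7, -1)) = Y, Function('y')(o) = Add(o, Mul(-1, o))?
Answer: 144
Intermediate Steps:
Function('y')(o) = 0
Function('C')(Y) = Mul(7, Y)
k = 126 (k = Mul(Mul(3, Mul(7, -3)), -2) = Mul(Mul(3, -21), -2) = Mul(-63, -2) = 126)
Add(Mul(Function('Z')(k, 10), -5), Add(74, Function('y')(7))) = Add(Mul(Add(-4, Mul(-1, 10)), -5), Add(74, 0)) = Add(Mul(Add(-4, -10), -5), 74) = Add(Mul(-14, -5), 74) = Add(70, 74) = 144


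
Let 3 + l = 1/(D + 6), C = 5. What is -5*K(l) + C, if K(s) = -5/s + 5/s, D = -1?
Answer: 5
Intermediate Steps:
l = -14/5 (l = -3 + 1/(-1 + 6) = -3 + 1/5 = -3 + ⅕ = -14/5 ≈ -2.8000)
K(s) = 0
-5*K(l) + C = -5*0 + 5 = 0 + 5 = 5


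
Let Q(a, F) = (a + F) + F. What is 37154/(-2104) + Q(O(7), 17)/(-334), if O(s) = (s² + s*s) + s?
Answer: -3175473/175684 ≈ -18.075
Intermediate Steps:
O(s) = s + 2*s² (O(s) = (s² + s²) + s = 2*s² + s = s + 2*s²)
Q(a, F) = a + 2*F (Q(a, F) = (F + a) + F = a + 2*F)
37154/(-2104) + Q(O(7), 17)/(-334) = 37154/(-2104) + (7*(1 + 2*7) + 2*17)/(-334) = 37154*(-1/2104) + (7*(1 + 14) + 34)*(-1/334) = -18577/1052 + (7*15 + 34)*(-1/334) = -18577/1052 + (105 + 34)*(-1/334) = -18577/1052 + 139*(-1/334) = -18577/1052 - 139/334 = -3175473/175684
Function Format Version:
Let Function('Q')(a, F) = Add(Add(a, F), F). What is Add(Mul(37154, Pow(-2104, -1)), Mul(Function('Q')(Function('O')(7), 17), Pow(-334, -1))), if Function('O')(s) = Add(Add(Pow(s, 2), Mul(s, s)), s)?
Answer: Rational(-3175473, 175684) ≈ -18.075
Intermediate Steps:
Function('O')(s) = Add(s, Mul(2, Pow(s, 2))) (Function('O')(s) = Add(Add(Pow(s, 2), Pow(s, 2)), s) = Add(Mul(2, Pow(s, 2)), s) = Add(s, Mul(2, Pow(s, 2))))
Function('Q')(a, F) = Add(a, Mul(2, F)) (Function('Q')(a, F) = Add(Add(F, a), F) = Add(a, Mul(2, F)))
Add(Mul(37154, Pow(-2104, -1)), Mul(Function('Q')(Function('O')(7), 17), Pow(-334, -1))) = Add(Mul(37154, Pow(-2104, -1)), Mul(Add(Mul(7, Add(1, Mul(2, 7))), Mul(2, 17)), Pow(-334, -1))) = Add(Mul(37154, Rational(-1, 2104)), Mul(Add(Mul(7, Add(1, 14)), 34), Rational(-1, 334))) = Add(Rational(-18577, 1052), Mul(Add(Mul(7, 15), 34), Rational(-1, 334))) = Add(Rational(-18577, 1052), Mul(Add(105, 34), Rational(-1, 334))) = Add(Rational(-18577, 1052), Mul(139, Rational(-1, 334))) = Add(Rational(-18577, 1052), Rational(-139, 334)) = Rational(-3175473, 175684)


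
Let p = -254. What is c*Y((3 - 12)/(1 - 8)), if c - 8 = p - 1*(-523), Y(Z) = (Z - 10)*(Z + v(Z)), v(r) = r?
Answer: -304146/49 ≈ -6207.1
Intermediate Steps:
Y(Z) = 2*Z*(-10 + Z) (Y(Z) = (Z - 10)*(Z + Z) = (-10 + Z)*(2*Z) = 2*Z*(-10 + Z))
c = 277 (c = 8 + (-254 - 1*(-523)) = 8 + (-254 + 523) = 8 + 269 = 277)
c*Y((3 - 12)/(1 - 8)) = 277*(2*((3 - 12)/(1 - 8))*(-10 + (3 - 12)/(1 - 8))) = 277*(2*(-9/(-7))*(-10 - 9/(-7))) = 277*(2*(-9*(-⅐))*(-10 - 9*(-⅐))) = 277*(2*(9/7)*(-10 + 9/7)) = 277*(2*(9/7)*(-61/7)) = 277*(-1098/49) = -304146/49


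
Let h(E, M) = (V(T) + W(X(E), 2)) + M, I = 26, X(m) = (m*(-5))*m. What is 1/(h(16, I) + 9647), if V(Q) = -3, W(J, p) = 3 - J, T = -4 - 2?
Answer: 1/10953 ≈ 9.1299e-5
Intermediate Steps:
X(m) = -5*m² (X(m) = (-5*m)*m = -5*m²)
T = -6
h(E, M) = M + 5*E² (h(E, M) = (-3 + (3 - (-5)*E²)) + M = (-3 + (3 + 5*E²)) + M = 5*E² + M = M + 5*E²)
1/(h(16, I) + 9647) = 1/((26 + 5*16²) + 9647) = 1/((26 + 5*256) + 9647) = 1/((26 + 1280) + 9647) = 1/(1306 + 9647) = 1/10953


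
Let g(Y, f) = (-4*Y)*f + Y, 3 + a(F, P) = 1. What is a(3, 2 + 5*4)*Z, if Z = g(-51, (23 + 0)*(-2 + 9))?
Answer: -65586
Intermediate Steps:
a(F, P) = -2 (a(F, P) = -3 + 1 = -2)
g(Y, f) = Y - 4*Y*f (g(Y, f) = -4*Y*f + Y = Y - 4*Y*f)
Z = 32793 (Z = -51*(1 - 4*(23 + 0)*(-2 + 9)) = -51*(1 - 92*7) = -51*(1 - 4*161) = -51*(1 - 644) = -51*(-643) = 32793)
a(3, 2 + 5*4)*Z = -2*32793 = -65586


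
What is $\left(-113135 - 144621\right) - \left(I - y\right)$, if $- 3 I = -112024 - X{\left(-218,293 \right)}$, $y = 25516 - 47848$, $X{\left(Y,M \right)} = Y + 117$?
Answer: $- \frac{952187}{3} \approx -3.174 \cdot 10^{5}$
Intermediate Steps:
$X{\left(Y,M \right)} = 117 + Y$
$y = -22332$ ($y = 25516 - 47848 = -22332$)
$I = \frac{111923}{3}$ ($I = - \frac{-112024 - \left(117 - 218\right)}{3} = - \frac{-112024 - -101}{3} = - \frac{-112024 + 101}{3} = \left(- \frac{1}{3}\right) \left(-111923\right) = \frac{111923}{3} \approx 37308.0$)
$\left(-113135 - 144621\right) - \left(I - y\right) = \left(-113135 - 144621\right) - \left(\frac{111923}{3} - -22332\right) = \left(-113135 - 144621\right) - \left(\frac{111923}{3} + 22332\right) = -257756 - \frac{178919}{3} = - \frac{952187}{3}$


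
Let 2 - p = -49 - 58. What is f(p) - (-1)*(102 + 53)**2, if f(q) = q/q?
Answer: 24026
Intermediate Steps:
p = 109 (p = 2 - (-49 - 58) = 2 - 1*(-107) = 2 + 107 = 109)
f(q) = 1
f(p) - (-1)*(102 + 53)**2 = 1 - (-1)*(102 + 53)**2 = 1 - (-1)*155**2 = 1 - (-1)*24025 = 1 - 1*(-24025) = 1 + 24025 = 24026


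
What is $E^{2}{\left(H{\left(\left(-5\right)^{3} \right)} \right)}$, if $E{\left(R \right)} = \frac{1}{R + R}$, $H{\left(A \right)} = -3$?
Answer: $\frac{1}{36} \approx 0.027778$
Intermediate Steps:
$E{\left(R \right)} = \frac{1}{2 R}$
$E^{2}{\left(H{\left(\left(-5\right)^{3} \right)} \right)} = \left(\frac{1}{2 \left(-3\right)}\right)^{2} = \left(\frac{1}{2} \left(- \frac{1}{3}\right)\right)^{2} = \left(- \frac{1}{6}\right)^{2} = \frac{1}{36}$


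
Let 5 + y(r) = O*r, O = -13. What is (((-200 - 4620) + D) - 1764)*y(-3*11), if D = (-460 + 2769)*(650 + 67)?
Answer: 699162856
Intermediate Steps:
D = 1655553 (D = 2309*717 = 1655553)
y(r) = -5 - 13*r
(((-200 - 4620) + D) - 1764)*y(-3*11) = (((-200 - 4620) + 1655553) - 1764)*(-5 - (-39)*11) = ((-4820 + 1655553) - 1764)*(-5 - 13*(-33)) = (1650733 - 1764)*(-5 + 429) = 1648969*424 = 699162856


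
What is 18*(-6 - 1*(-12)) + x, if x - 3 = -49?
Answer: 62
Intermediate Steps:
x = -46 (x = 3 - 49 = -46)
18*(-6 - 1*(-12)) + x = 18*(-6 - 1*(-12)) - 46 = 18*(-6 + 12) - 46 = 18*6 - 46 = 108 - 46 = 62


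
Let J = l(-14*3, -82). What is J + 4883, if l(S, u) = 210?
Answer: 5093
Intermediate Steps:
J = 210
J + 4883 = 210 + 4883 = 5093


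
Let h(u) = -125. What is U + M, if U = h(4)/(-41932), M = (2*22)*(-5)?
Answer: -9224915/41932 ≈ -220.00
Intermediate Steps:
M = -220 (M = 44*(-5) = -220)
U = 125/41932 (U = -125/(-41932) = -125*(-1/41932) = 125/41932 ≈ 0.0029810)
U + M = 125/41932 - 220 = -9224915/41932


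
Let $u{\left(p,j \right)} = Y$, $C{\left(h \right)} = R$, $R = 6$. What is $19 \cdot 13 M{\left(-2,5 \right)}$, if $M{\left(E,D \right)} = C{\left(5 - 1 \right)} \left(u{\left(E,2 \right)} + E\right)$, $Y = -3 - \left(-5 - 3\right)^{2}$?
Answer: $-102258$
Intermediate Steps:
$Y = -67$ ($Y = -3 - \left(-8\right)^{2} = -3 - 64 = -67$)
$C{\left(h \right)} = 6$
$u{\left(p,j \right)} = -67$
$M{\left(E,D \right)} = -402 + 6 E$ ($M{\left(E,D \right)} = 6 \left(-67 + E\right) = -402 + 6 E$)
$19 \cdot 13 M{\left(-2,5 \right)} = 19 \cdot 13 \left(-402 + 6 \left(-2\right)\right) = 247 \left(-402 - 12\right) = 247 \left(-414\right) = -102258$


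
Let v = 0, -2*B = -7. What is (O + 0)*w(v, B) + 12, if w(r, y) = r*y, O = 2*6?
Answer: 12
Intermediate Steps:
B = 7/2 (B = -½*(-7) = 7/2 ≈ 3.5000)
O = 12
(O + 0)*w(v, B) + 12 = (12 + 0)*(0*(7/2)) + 12 = 12*0 + 12 = 0 + 12 = 12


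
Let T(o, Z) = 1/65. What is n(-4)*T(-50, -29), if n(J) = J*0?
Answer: 0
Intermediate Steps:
n(J) = 0
T(o, Z) = 1/65
n(-4)*T(-50, -29) = 0*(1/65) = 0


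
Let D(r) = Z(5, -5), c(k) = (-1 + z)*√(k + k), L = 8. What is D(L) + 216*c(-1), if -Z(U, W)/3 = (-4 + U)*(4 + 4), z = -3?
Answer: -24 - 864*I*√2 ≈ -24.0 - 1221.9*I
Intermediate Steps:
Z(U, W) = 96 - 24*U (Z(U, W) = -3*(-4 + U)*(4 + 4) = -3*(-4 + U)*8 = -3*(-32 + 8*U) = 96 - 24*U)
c(k) = -4*√2*√k (c(k) = (-1 - 3)*√(k + k) = -4*√2*√k)
D(r) = -24 (D(r) = 96 - 24*5 = 96 - 120 = -24)
D(L) + 216*c(-1) = -24 + 216*(-4*√2*√(-1)) = -24 + 216*(-4*√2*I) = -24 + 216*(-4*I*√2) = -24 - 864*I*√2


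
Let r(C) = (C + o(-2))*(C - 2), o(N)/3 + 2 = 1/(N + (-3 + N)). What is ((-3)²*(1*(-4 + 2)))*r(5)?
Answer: 540/7 ≈ 77.143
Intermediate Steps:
o(N) = -6 + 3/(-3 + 2*N) (o(N) = -6 + 3/(N + (-3 + N)) = -6 + 3/(-3 + 2*N))
r(C) = (-2 + C)*(-45/7 + C) (r(C) = (C + 3*(7 - 4*(-2))/(-3 + 2*(-2)))*(C - 2) = (C + 3*(7 + 8)/(-3 - 4))*(-2 + C) = (C + 3*15/(-7))*(-2 + C) = (C + 3*(-⅐)*15)*(-2 + C) = (C - 45/7)*(-2 + C) = (-45/7 + C)*(-2 + C) = (-2 + C)*(-45/7 + C))
((-3)²*(1*(-4 + 2)))*r(5) = ((-3)²*(1*(-4 + 2)))*(90/7 + 5² - 59/7*5) = (9*(1*(-2)))*(90/7 + 25 - 295/7) = (9*(-2))*(-30/7) = -18*(-30/7) = 540/7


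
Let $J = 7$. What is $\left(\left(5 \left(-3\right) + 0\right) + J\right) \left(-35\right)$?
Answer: $280$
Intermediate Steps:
$\left(\left(5 \left(-3\right) + 0\right) + J\right) \left(-35\right) = \left(\left(5 \left(-3\right) + 0\right) + 7\right) \left(-35\right) = \left(\left(-15 + 0\right) + 7\right) \left(-35\right) = \left(-15 + 7\right) \left(-35\right) = \left(-8\right) \left(-35\right) = 280$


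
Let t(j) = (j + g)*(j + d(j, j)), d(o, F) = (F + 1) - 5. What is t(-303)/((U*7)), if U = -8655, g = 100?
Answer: -3538/1731 ≈ -2.0439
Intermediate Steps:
d(o, F) = -4 + F (d(o, F) = (1 + F) - 5 = -4 + F)
t(j) = (-4 + 2*j)*(100 + j) (t(j) = (j + 100)*(j + (-4 + j)) = (100 + j)*(-4 + 2*j) = (-4 + 2*j)*(100 + j))
t(-303)/((U*7)) = (-400 + 2*(-303)² + 196*(-303))/((-8655*7)) = (-400 + 2*91809 - 59388)/(-60585) = (-400 + 183618 - 59388)*(-1/60585) = 123830*(-1/60585) = -3538/1731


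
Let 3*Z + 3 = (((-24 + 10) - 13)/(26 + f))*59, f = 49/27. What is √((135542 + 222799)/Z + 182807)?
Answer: 5*√93888019331/3772 ≈ 406.17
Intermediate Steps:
f = 49/27 (f = 49*(1/27) = 49/27 ≈ 1.8148)
Z = -15088/751 (Z = -1 + ((((-24 + 10) - 13)/(26 + 49/27))*59)/3 = -1 + (((-14 - 13)/(751/27))*59)/3 = -1 + (((27/751)*(-27))*59)/3 = -1 + (-729/751*59)/3 = -1 + (⅓)*(-43011/751) = -1 - 14337/751 = -15088/751 ≈ -20.091)
√((135542 + 222799)/Z + 182807) = √((135542 + 222799)/(-15088/751) + 182807) = √(358341*(-751/15088) + 182807) = √(-269114091/15088 + 182807) = √(2489077925/15088) = 5*√93888019331/3772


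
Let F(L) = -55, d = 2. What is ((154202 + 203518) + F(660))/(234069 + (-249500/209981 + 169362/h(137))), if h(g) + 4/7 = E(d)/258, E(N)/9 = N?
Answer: -1620075858445/468969238169 ≈ -3.4545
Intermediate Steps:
E(N) = 9*N
h(g) = -151/301 (h(g) = -4/7 + (9*2)/258 = -4/7 + 18*(1/258) = -4/7 + 3/43 = -151/301)
((154202 + 203518) + F(660))/(234069 + (-249500/209981 + 169362/h(137))) = ((154202 + 203518) - 55)/(234069 + (-249500/209981 + 169362/(-151/301))) = (357720 - 55)/(234069 + (-249500*1/209981 + 169362*(-301/151))) = 357665/(234069 + (-249500/209981 - 50977962/151)) = 357665/(234069 - 10704441113222/31707131) = 357665/(-3282784667183/31707131) = 357665*(-31707131/3282784667183) = -1620075858445/468969238169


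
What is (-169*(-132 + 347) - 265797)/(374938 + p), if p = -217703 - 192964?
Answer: 302132/35729 ≈ 8.4562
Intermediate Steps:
p = -410667
(-169*(-132 + 347) - 265797)/(374938 + p) = (-169*(-132 + 347) - 265797)/(374938 - 410667) = (-169*215 - 265797)/(-35729) = (-36335 - 265797)*(-1/35729) = -302132*(-1/35729) = 302132/35729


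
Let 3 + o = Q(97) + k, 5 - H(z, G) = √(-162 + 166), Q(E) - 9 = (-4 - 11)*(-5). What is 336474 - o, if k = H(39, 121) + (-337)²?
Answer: 222821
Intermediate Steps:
Q(E) = 84 (Q(E) = 9 + (-4 - 11)*(-5) = 9 - 15*(-5) = 9 + 75 = 84)
H(z, G) = 3 (H(z, G) = 5 - √(-162 + 166) = 5 - √4 = 5 - 1*2 = 5 - 2 = 3)
k = 113572 (k = 3 + (-337)² = 3 + 113569 = 113572)
o = 113653 (o = -3 + (84 + 113572) = -3 + 113656 = 113653)
336474 - o = 336474 - 1*113653 = 336474 - 113653 = 222821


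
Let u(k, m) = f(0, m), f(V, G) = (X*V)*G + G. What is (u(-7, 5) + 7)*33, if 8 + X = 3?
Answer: 396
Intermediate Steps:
X = -5 (X = -8 + 3 = -5)
f(V, G) = G - 5*G*V (f(V, G) = (-5*V)*G + G = -5*G*V + G = G - 5*G*V)
u(k, m) = m (u(k, m) = m*(1 - 5*0) = m*(1 + 0) = m*1 = m)
(u(-7, 5) + 7)*33 = (5 + 7)*33 = 12*33 = 396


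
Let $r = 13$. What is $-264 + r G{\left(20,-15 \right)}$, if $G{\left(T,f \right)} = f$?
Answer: $-459$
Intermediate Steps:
$-264 + r G{\left(20,-15 \right)} = -264 + 13 \left(-15\right) = -264 - 195 = -459$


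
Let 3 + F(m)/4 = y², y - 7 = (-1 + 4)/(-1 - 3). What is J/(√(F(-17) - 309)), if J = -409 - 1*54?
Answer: 926*I*√659/659 ≈ 36.072*I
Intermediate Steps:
y = 25/4 (y = 7 + (-1 + 4)/(-1 - 3) = 7 + 3/(-4) = 7 + 3*(-¼) = 7 - ¾ = 25/4 ≈ 6.2500)
F(m) = 577/4 (F(m) = -12 + 4*(25/4)² = -12 + 4*(625/16) = -12 + 625/4 = 577/4)
J = -463 (J = -409 - 54 = -463)
J/(√(F(-17) - 309)) = -463/√(577/4 - 309) = -463*(-2*I*√659/659) = -(-926)*I*√659/659 = 926*I*√659/659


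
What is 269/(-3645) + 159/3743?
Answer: -427312/13643235 ≈ -0.031320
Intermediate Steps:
269/(-3645) + 159/3743 = 269*(-1/3645) + 159*(1/3743) = -269/3645 + 159/3743 = -427312/13643235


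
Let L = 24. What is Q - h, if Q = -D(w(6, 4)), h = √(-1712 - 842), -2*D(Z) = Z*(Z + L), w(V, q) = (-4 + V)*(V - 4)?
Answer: 56 - I*√2554 ≈ 56.0 - 50.537*I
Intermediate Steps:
w(V, q) = (-4 + V)² (w(V, q) = (-4 + V)*(-4 + V) = (-4 + V)²)
D(Z) = -Z*(24 + Z)/2 (D(Z) = -Z*(Z + 24)/2 = -Z*(24 + Z)/2)
h = I*√2554 (h = √(-2554) = I*√2554 ≈ 50.537*I)
Q = 56 (Q = -(-1)*(-4 + 6)²*(24 + (-4 + 6)²)/2 = -(-1)*2²*(24 + 2²)/2 = -(-1)*4*(24 + 4)/2 = -(-1)*4*28/2 = -1*(-56) = 56)
Q - h = 56 - I*√2554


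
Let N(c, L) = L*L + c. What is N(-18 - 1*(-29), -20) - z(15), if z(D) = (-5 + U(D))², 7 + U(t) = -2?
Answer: 215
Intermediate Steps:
N(c, L) = c + L² (N(c, L) = L² + c = c + L²)
U(t) = -9 (U(t) = -7 - 2 = -9)
z(D) = 196 (z(D) = (-5 - 9)² = (-14)² = 196)
N(-18 - 1*(-29), -20) - z(15) = ((-18 - 1*(-29)) + (-20)²) - 1*196 = ((-18 + 29) + 400) - 196 = (11 + 400) - 196 = 411 - 196 = 215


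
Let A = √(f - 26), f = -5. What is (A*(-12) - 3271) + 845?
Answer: -2426 - 12*I*√31 ≈ -2426.0 - 66.813*I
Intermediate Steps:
A = I*√31 (A = √(-5 - 26) = √(-31) = I*√31 ≈ 5.5678*I)
(A*(-12) - 3271) + 845 = ((I*√31)*(-12) - 3271) + 845 = (-12*I*√31 - 3271) + 845 = (-3271 - 12*I*√31) + 845 = -2426 - 12*I*√31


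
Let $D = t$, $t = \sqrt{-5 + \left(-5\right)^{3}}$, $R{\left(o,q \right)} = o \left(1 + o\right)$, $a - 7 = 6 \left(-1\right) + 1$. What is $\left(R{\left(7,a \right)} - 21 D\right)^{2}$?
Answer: $-54194 - 2352 i \sqrt{130} \approx -54194.0 - 26817.0 i$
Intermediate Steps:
$a = 2$ ($a = 7 + \left(6 \left(-1\right) + 1\right) = 7 + \left(-6 + 1\right) = 7 - 5 = 2$)
$t = i \sqrt{130}$ ($t = \sqrt{-5 - 125} = \sqrt{-130} = i \sqrt{130} \approx 11.402 i$)
$D = i \sqrt{130} \approx 11.402 i$
$\left(R{\left(7,a \right)} - 21 D\right)^{2} = \left(7 \left(1 + 7\right) - 21 i \sqrt{130}\right)^{2} = \left(7 \cdot 8 - 21 i \sqrt{130}\right)^{2} = \left(56 - 21 i \sqrt{130}\right)^{2}$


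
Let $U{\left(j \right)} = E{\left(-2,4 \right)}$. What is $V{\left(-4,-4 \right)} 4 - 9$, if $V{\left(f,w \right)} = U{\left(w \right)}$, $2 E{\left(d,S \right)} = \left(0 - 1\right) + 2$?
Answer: $-7$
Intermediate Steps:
$E{\left(d,S \right)} = \frac{1}{2}$ ($E{\left(d,S \right)} = \frac{\left(0 - 1\right) + 2}{2} = \frac{-1 + 2}{2} = \frac{1}{2} \cdot 1 = \frac{1}{2}$)
$U{\left(j \right)} = \frac{1}{2}$
$V{\left(f,w \right)} = \frac{1}{2}$
$V{\left(-4,-4 \right)} 4 - 9 = \frac{1}{2} \cdot 4 - 9 = 2 - 9 = -7$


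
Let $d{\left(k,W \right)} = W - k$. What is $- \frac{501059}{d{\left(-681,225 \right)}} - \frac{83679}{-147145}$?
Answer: $- \frac{73652513381}{133313370} \approx -552.48$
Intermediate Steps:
$- \frac{501059}{d{\left(-681,225 \right)}} - \frac{83679}{-147145} = - \frac{501059}{225 - -681} - \frac{83679}{-147145} = - \frac{501059}{225 + 681} - - \frac{83679}{147145} = - \frac{501059}{906} + \frac{83679}{147145} = - \frac{73652513381}{133313370}$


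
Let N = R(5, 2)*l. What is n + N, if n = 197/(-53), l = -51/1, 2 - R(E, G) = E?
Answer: 7912/53 ≈ 149.28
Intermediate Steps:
R(E, G) = 2 - E
l = -51 (l = -51*1 = -51)
N = 153 (N = (2 - 1*5)*(-51) = (2 - 5)*(-51) = -3*(-51) = 153)
n = -197/53 (n = 197*(-1/53) = -197/53 ≈ -3.7170)
n + N = -197/53 + 153 = 7912/53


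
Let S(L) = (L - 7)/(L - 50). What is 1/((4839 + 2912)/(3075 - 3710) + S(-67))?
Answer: -74295/859877 ≈ -0.086402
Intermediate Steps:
S(L) = (-7 + L)/(-50 + L)
1/((4839 + 2912)/(3075 - 3710) + S(-67)) = 1/((4839 + 2912)/(3075 - 3710) + (-7 - 67)/(-50 - 67)) = 1/(7751/(-635) - 74/(-117)) = 1/(7751*(-1/635) - 1/117*(-74)) = 1/(-7751/635 + 74/117) = 1/(-859877/74295) = -74295/859877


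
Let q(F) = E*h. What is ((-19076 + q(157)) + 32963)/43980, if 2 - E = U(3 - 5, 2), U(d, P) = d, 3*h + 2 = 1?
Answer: 41657/131940 ≈ 0.31573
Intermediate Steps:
h = -1/3 (h = -2/3 + (1/3)*1 = -2/3 + 1/3 = -1/3 ≈ -0.33333)
E = 4 (E = 2 - (3 - 5) = 2 - 1*(-2) = 2 + 2 = 4)
q(F) = -4/3 (q(F) = 4*(-1/3) = -4/3)
((-19076 + q(157)) + 32963)/43980 = ((-19076 - 4/3) + 32963)/43980 = (-57232/3 + 32963)*(1/43980) = (41657/3)*(1/43980) = 41657/131940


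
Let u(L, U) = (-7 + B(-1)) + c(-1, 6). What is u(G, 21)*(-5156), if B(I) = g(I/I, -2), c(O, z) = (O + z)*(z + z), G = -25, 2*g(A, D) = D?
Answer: -268112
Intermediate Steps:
g(A, D) = D/2
c(O, z) = 2*z*(O + z) (c(O, z) = (O + z)*(2*z) = 2*z*(O + z))
B(I) = -1 (B(I) = (½)*(-2) = -1)
u(L, U) = 52 (u(L, U) = (-7 - 1) + 2*6*(-1 + 6) = -8 + 2*6*5 = -8 + 60 = 52)
u(G, 21)*(-5156) = 52*(-5156) = -268112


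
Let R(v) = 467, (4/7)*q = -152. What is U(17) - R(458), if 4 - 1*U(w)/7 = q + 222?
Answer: -131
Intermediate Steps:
q = -266 (q = (7/4)*(-152) = -266)
U(w) = 336 (U(w) = 28 - 7*(-266 + 222) = 28 - 7*(-44) = 28 + 308 = 336)
U(17) - R(458) = 336 - 1*467 = 336 - 467 = -131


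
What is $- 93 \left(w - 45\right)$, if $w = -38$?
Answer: $7719$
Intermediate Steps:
$- 93 \left(w - 45\right) = - 93 \left(-38 - 45\right) = \left(-93\right) \left(-83\right) = 7719$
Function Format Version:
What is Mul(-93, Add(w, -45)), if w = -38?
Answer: 7719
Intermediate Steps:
Mul(-93, Add(w, -45)) = Mul(-93, Add(-38, -45)) = Mul(-93, -83) = 7719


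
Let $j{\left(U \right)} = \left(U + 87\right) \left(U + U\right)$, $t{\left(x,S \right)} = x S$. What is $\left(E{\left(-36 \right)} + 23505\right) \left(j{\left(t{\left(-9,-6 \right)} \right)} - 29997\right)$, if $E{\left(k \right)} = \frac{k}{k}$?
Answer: $-347160114$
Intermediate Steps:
$E{\left(k \right)} = 1$
$t{\left(x,S \right)} = S x$
$j{\left(U \right)} = 2 U \left(87 + U\right)$ ($j{\left(U \right)} = \left(87 + U\right) 2 U = 2 U \left(87 + U\right)$)
$\left(E{\left(-36 \right)} + 23505\right) \left(j{\left(t{\left(-9,-6 \right)} \right)} - 29997\right) = \left(1 + 23505\right) \left(2 \left(\left(-6\right) \left(-9\right)\right) \left(87 - -54\right) - 29997\right) = 23506 \left(2 \cdot 54 \left(87 + 54\right) - 29997\right) = 23506 \left(2 \cdot 54 \cdot 141 - 29997\right) = 23506 \left(15228 - 29997\right) = 23506 \left(-14769\right) = -347160114$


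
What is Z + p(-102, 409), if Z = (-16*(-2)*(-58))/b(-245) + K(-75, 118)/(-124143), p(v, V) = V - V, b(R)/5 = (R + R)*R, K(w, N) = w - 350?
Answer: 12348421/37258417875 ≈ 0.00033143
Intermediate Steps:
K(w, N) = -350 + w
b(R) = 10*R**2 (b(R) = 5*((R + R)*R) = 5*((2*R)*R) = 5*(2*R**2) = 10*R**2)
p(v, V) = 0
Z = 12348421/37258417875 (Z = (-16*(-2)*(-58))/((10*(-245)**2)) + (-350 - 75)/(-124143) = (32*(-58))/((10*60025)) - 425*(-1/124143) = -1856/600250 + 425/124143 = -1856*1/600250 + 425/124143 = -928/300125 + 425/124143 = 12348421/37258417875 ≈ 0.00033143)
Z + p(-102, 409) = 12348421/37258417875 + 0 = 12348421/37258417875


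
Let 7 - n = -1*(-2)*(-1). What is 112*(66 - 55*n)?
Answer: -48048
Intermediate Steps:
n = 9 (n = 7 - (-1*(-2))*(-1) = 7 - 2*(-1) = 7 - 1*(-2) = 7 + 2 = 9)
112*(66 - 55*n) = 112*(66 - 55*9) = 112*(66 - 495) = 112*(-429) = -48048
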